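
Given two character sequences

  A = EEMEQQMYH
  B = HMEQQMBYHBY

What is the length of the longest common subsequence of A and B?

7

Let dp[i][j] be the LCS length of the first i characters of A and the first j characters of B. dp[i][j] = dp[i-1][j-1]+1 when the i-th and j-th characters match, else max(dp[i-1][j], dp[i][j-1]).
    ·  H  M  E  Q  Q  M  B  Y  H  B  Y
 ·  0  0  0  0  0  0  0  0  0  0  0  0
 E  0  0  0  1  1  1  1  1  1  1  1  1
 E  0  0  0  1  1  1  1  1  1  1  1  1
 M  0  0  1  1  1  1  2  2  2  2  2  2
 E  0  0  1  2  2  2  2  2  2  2  2  2
 Q  0  0  1  2  3  3  3  3  3  3  3  3
 Q  0  0  1  2  3  4  4  4  4  4  4  4
 M  0  0  1  2  3  4  5  5  5  5  5  5
 Y  0  0  1  2  3  4  5  5  6  6  6  6
 H  0  1  1  2  3  4  5  5  6  7  7  7
dp[9][11] = 7. One LCS (by backtracking along matches): MEQQMYH.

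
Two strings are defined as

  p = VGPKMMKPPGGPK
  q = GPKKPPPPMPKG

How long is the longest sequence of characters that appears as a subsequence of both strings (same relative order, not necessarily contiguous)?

8

Match G [2,1], then P [3,2], then K [4,3], then K [7,4], then P [8,7], then P [9,8], then P [12,10], then K [13,11] — 8 characters in the same relative order in both. dp[13][12] = 8 confirms this is the maximum.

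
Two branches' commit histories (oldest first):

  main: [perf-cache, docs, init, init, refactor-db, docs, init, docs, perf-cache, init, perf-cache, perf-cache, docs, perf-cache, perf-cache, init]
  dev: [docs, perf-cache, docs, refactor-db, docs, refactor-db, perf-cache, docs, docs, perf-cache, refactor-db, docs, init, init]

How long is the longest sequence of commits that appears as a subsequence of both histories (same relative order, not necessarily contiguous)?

8

Taking perf-cache at main[1]=dev[2]; then docs at main[2]=dev[5]; then refactor-db at main[5]=dev[6]; then docs at main[6]=dev[8]; then docs at main[8]=dev[9]; then perf-cache at main[9]=dev[10]; then init at main[10]=dev[13]; then init at main[16]=dev[14] gives a common subsequence of length 8. The LCS DP gives dp[16][14] = 8, so this is optimal.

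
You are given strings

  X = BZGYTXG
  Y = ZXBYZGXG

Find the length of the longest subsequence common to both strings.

Pick B [1,3], Z [2,5], G [3,6], X [6,7], G [7,8]; all 5 characters appear in both, in order, and the DP table's final entry dp[7][8] is also 5, so no common subsequence is longer.

5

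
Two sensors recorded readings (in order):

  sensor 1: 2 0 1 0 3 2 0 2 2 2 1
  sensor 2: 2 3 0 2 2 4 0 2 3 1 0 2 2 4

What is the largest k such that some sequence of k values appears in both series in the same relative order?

Pick 2 [1,1] → 0 [2,3] → 0 [4,7] → 3 [5,9] → 0 [7,11] → 2 [8,12] → 2 [9,13]; all 7 values appear in both, in order, and the DP table's final entry dp[11][14] is also 7, so no common subsequence is longer.

7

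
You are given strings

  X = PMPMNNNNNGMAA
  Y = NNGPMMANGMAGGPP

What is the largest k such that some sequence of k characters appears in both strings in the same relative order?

Taking P [1,4], then M [2,5], then M [4,6], then N [9,8], then G [10,9], then M [11,10], then A [12,11] gives a common subsequence of length 7. The LCS DP gives dp[13][15] = 7, so this is optimal.

7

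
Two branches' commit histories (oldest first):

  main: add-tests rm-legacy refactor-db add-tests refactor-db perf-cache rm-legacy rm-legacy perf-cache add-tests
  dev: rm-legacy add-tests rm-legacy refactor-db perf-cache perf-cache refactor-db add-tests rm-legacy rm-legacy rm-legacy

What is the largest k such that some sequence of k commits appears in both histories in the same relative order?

Taking add-tests at main[1]=dev[2]; then rm-legacy at main[2]=dev[3]; then refactor-db at main[3]=dev[7]; then add-tests at main[4]=dev[8]; then rm-legacy at main[7]=dev[10]; then rm-legacy at main[8]=dev[11] gives a common subsequence of length 6, and the DP table's final entry dp[10][11] is also 6, so no common subsequence is longer.

6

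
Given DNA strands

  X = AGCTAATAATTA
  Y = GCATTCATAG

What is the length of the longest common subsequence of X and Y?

7

Let dp[i][j] be the LCS length of the first i bases of X and the first j bases of Y. dp[i][j] = dp[i-1][j-1]+1 when the i-th and j-th bases match, else max(dp[i-1][j], dp[i][j-1]).
    ·  G  C  A  T  T  C  A  T  A  G
 ·  0  0  0  0  0  0  0  0  0  0  0
 A  0  0  0  1  1  1  1  1  1  1  1
 G  0  1  1  1  1  1  1  1  1  1  2
 C  0  1  2  2  2  2  2  2  2  2  2
 T  0  1  2  2  3  3  3  3  3  3  3
 A  0  1  2  3  3  3  3  4  4  4  4
 A  0  1  2  3  3  3  3  4  4  5  5
 T  0  1  2  3  4  4  4  4  5  5  5
 A  0  1  2  3  4  4  4  5  5  6  6
 A  0  1  2  3  4  4  4  5  5  6  6
 T  0  1  2  3  4  5  5  5  6  6  6
 T  0  1  2  3  4  5  5  5  6  6  6
 A  0  1  2  3  4  5  5  6  6  7  7
dp[12][10] = 7. One LCS (by backtracking along matches): GCTTATA.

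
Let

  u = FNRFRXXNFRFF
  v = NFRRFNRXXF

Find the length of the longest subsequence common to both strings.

7

Match F at u[1]=v[2]; then R at u[3]=v[4]; then F at u[4]=v[5]; then R at u[5]=v[7]; then X at u[6]=v[8]; then X at u[7]=v[9]; then F at u[12]=v[10] — 7 characters in the same relative order in both. The LCS DP gives dp[12][10] = 7, so this is optimal.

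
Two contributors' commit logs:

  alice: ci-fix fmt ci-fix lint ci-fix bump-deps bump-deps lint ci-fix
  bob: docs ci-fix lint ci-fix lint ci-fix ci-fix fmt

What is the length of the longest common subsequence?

5

Match ci-fix [1,2], ci-fix [3,4], lint [4,5], ci-fix [5,6], ci-fix [9,7] — 5 commits in the same relative order in both. The LCS DP gives dp[9][8] = 5, so this is optimal.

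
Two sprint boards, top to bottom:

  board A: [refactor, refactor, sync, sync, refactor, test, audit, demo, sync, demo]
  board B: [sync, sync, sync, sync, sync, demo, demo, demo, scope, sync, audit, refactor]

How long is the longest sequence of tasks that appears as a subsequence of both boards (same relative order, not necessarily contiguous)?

One common subsequence of length 4: sync (board A #3, board B #4) → sync (board A #4, board B #5) → demo (board A #8, board B #8) → sync (board A #9, board B #10), and the DP table's final entry dp[10][12] is also 4, so no common subsequence is longer.

4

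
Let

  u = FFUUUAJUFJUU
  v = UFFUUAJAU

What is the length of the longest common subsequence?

One common subsequence of length 7: F at u[1]=v[2]; then F at u[2]=v[3]; then U at u[4]=v[4]; then U at u[5]=v[5]; then A at u[6]=v[6]; then J at u[7]=v[7]; then U at u[12]=v[9]. Since dp[12][9] = 7, nothing longer is possible.

7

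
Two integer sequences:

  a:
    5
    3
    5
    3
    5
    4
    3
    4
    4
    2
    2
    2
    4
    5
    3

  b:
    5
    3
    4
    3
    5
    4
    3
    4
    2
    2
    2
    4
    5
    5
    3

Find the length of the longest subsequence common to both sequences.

13

One common subsequence of length 13: 5 (a #1, b #1), then 3 (a #2, b #2), then 3 (a #4, b #4), then 5 (a #5, b #5), then 4 (a #6, b #6), then 3 (a #7, b #7), then 4 (a #9, b #8), then 2 (a #10, b #9), then 2 (a #11, b #10), then 2 (a #12, b #11), then 4 (a #13, b #12), then 5 (a #14, b #14), then 3 (a #15, b #15). The LCS DP gives dp[15][15] = 13, so this is optimal.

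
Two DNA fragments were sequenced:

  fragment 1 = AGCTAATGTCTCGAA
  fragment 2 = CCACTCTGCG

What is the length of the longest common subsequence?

Let dp[i][j] be the LCS length of the first i bases of fragment 1 and the first j bases of fragment 2. dp[i][j] = dp[i-1][j-1]+1 when the i-th and j-th bases match, else max(dp[i-1][j], dp[i][j-1]).
    ·  C  C  A  C  T  C  T  G  C  G
 ·  0  0  0  0  0  0  0  0  0  0  0
 A  0  0  0  1  1  1  1  1  1  1  1
 G  0  0  0  1  1  1  1  1  2  2  2
 C  0  1  1  1  2  2  2  2  2  3  3
 T  0  1  1  1  2  3  3  3  3  3  3
 A  0  1  1  2  2  3  3  3  3  3  3
 A  0  1  1  2  2  3  3  3  3  3  3
 T  0  1  1  2  2  3  3  4  4  4  4
 G  0  1  1  2  2  3  3  4  5  5  5
 T  0  1  1  2  2  3  3  4  5  5  5
 C  0  1  2  2  3  3  4  4  5  6  6
 T  0  1  2  2  3  4  4  5  5  6  6
 C  0  1  2  2  3  4  5  5  5  6  6
 G  0  1  2  2  3  4  5  5  6  6  7
 A  0  1  2  3  3  4  5  5  6  6  7
 A  0  1  2  3  3  4  5  5  6  6  7
dp[15][10] = 7. One LCS (by backtracking along matches): ACTTGCG.

7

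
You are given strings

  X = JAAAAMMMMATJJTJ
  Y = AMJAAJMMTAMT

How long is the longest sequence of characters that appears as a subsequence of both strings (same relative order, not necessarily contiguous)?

Taking J at X[1]=Y[3], then A at X[2]=Y[4], then A at X[3]=Y[5], then M at X[6]=Y[7], then M at X[7]=Y[8], then M at X[9]=Y[11], then T at X[14]=Y[12] gives a common subsequence of length 7. dp[15][12] = 7 confirms this is the maximum.

7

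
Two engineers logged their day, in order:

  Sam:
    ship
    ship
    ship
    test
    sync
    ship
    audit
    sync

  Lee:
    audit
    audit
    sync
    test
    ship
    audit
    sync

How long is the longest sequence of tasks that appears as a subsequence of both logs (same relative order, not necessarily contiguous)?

4

Pick test [4,4]; then ship [6,5]; then audit [7,6]; then sync [8,7]; all 4 tasks appear in both, in order, and the DP table's final entry dp[8][7] is also 4, so no common subsequence is longer.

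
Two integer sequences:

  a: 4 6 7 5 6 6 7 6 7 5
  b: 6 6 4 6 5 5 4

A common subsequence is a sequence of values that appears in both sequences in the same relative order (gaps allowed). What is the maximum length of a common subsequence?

4

One common subsequence of length 4: 4 (a #1, b #3), then 6 (a #2, b #4), then 5 (a #4, b #5), then 5 (a #10, b #6). Since dp[10][7] = 4, nothing longer is possible.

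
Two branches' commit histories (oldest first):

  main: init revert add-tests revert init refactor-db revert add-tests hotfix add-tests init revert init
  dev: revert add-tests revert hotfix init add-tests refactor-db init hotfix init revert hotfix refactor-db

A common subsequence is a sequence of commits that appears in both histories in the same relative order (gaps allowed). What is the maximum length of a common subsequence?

Pick revert [2,1], then add-tests [3,2], then revert [4,3], then init [5,5], then refactor-db [6,7], then hotfix [9,9], then init [11,10], then revert [12,11]; all 8 commits appear in both, in order. The LCS DP gives dp[13][13] = 8, so this is optimal.

8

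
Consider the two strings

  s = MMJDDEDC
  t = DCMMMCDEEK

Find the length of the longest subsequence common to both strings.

4

Taking M [1,4]; then M [2,5]; then D [4,7]; then E [6,9] gives a common subsequence of length 4, and the DP table's final entry dp[8][10] is also 4, so no common subsequence is longer.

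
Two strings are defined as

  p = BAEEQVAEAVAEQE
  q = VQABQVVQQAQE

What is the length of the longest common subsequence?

Pick B at p[1]=q[4] → Q at p[5]=q[5] → V at p[6]=q[6] → V at p[10]=q[7] → A at p[11]=q[10] → Q at p[13]=q[11] → E at p[14]=q[12]; all 7 characters appear in both, in order, and the DP table's final entry dp[14][12] is also 7, so no common subsequence is longer.

7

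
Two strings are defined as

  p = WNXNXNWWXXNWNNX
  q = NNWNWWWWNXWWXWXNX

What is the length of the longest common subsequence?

Taking W (p #1, q #3); then N (p #2, q #4); then N (p #4, q #9); then X (p #5, q #10); then W (p #7, q #11); then W (p #8, q #12); then X (p #9, q #13); then X (p #10, q #15); then N (p #14, q #16); then X (p #15, q #17) gives a common subsequence of length 10. The LCS DP gives dp[15][17] = 10, so this is optimal.

10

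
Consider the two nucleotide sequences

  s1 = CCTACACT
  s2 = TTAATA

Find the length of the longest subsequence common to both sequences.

Match T [3,2], then A [4,3], then A [6,4], then T [8,5] — 4 bases in the same relative order in both, and the DP table's final entry dp[8][6] is also 4, so no common subsequence is longer.

4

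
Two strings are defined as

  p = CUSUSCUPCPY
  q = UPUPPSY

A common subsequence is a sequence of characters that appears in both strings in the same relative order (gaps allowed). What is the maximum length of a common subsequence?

5

Taking U (p #2, q #1), then U (p #7, q #3), then P (p #8, q #4), then P (p #10, q #5), then Y (p #11, q #7) gives a common subsequence of length 5, and the DP table's final entry dp[11][7] is also 5, so no common subsequence is longer.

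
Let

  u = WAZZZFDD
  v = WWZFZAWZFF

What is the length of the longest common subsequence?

Let dp[i][j] be the LCS length of the first i characters of u and the first j characters of v. dp[i][j] = dp[i-1][j-1]+1 when the i-th and j-th characters match, else max(dp[i-1][j], dp[i][j-1]).
    ·  W  W  Z  F  Z  A  W  Z  F  F
 ·  0  0  0  0  0  0  0  0  0  0  0
 W  0  1  1  1  1  1  1  1  1  1  1
 A  0  1  1  1  1  1  2  2  2  2  2
 Z  0  1  1  2  2  2  2  2  3  3  3
 Z  0  1  1  2  2  3  3  3  3  3  3
 Z  0  1  1  2  2  3  3  3  4  4  4
 F  0  1  1  2  3  3  3  3  4  5  5
 D  0  1  1  2  3  3  3  3  4  5  5
 D  0  1  1  2  3  3  3  3  4  5  5
dp[8][10] = 5. One LCS (by backtracking along matches): WZZZF.

5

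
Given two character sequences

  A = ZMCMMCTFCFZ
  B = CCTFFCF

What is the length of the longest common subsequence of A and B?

6

Let dp[i][j] be the LCS length of the first i characters of A and the first j characters of B. dp[i][j] = dp[i-1][j-1]+1 when the i-th and j-th characters match, else max(dp[i-1][j], dp[i][j-1]).
    ·  C  C  T  F  F  C  F
 ·  0  0  0  0  0  0  0  0
 Z  0  0  0  0  0  0  0  0
 M  0  0  0  0  0  0  0  0
 C  0  1  1  1  1  1  1  1
 M  0  1  1  1  1  1  1  1
 M  0  1  1  1  1  1  1  1
 C  0  1  2  2  2  2  2  2
 T  0  1  2  3  3  3  3  3
 F  0  1  2  3  4  4  4  4
 C  0  1  2  3  4  4  5  5
 F  0  1  2  3  4  5  5  6
 Z  0  1  2  3  4  5  5  6
dp[11][7] = 6. One LCS (by backtracking along matches): CCTFCF.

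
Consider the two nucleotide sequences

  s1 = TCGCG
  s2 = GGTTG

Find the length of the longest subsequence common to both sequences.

2

Match T at s1[1]=s2[4], G at s1[5]=s2[5] — 2 bases in the same relative order in both, and the DP table's final entry dp[5][5] is also 2, so no common subsequence is longer.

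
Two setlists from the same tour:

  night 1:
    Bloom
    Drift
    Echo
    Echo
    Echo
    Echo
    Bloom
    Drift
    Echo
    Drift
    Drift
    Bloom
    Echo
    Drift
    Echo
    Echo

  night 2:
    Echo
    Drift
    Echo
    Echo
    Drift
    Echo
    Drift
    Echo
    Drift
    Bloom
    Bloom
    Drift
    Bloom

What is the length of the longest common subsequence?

Match Drift at night 1[2]=night 2[2] → Echo at night 1[3]=night 2[3] → Echo at night 1[4]=night 2[4] → Echo at night 1[6]=night 2[6] → Drift at night 1[8]=night 2[7] → Echo at night 1[9]=night 2[8] → Drift at night 1[10]=night 2[9] → Drift at night 1[11]=night 2[12] → Bloom at night 1[12]=night 2[13] — 9 songs in the same relative order in both. The LCS DP gives dp[16][13] = 9, so this is optimal.

9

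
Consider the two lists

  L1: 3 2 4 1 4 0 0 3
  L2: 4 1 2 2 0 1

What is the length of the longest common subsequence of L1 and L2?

3

Taking 4 at L1[3]=L2[1], 1 at L1[4]=L2[2], 0 at L1[6]=L2[5] gives a common subsequence of length 3, and the DP table's final entry dp[8][6] is also 3, so no common subsequence is longer.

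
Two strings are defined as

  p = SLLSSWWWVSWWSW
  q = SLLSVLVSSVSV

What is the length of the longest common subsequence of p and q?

Taking S [1,1] → L [2,3] → L [3,6] → S [4,8] → S [5,9] → V [9,10] → S [10,11] gives a common subsequence of length 7. dp[14][12] = 7 confirms this is the maximum.

7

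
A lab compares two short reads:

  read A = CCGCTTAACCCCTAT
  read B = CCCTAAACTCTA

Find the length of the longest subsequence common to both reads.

Taking C (read A #1, read B #1), then C (read A #2, read B #2), then C (read A #4, read B #3), then T (read A #5, read B #4), then A (read A #7, read B #6), then A (read A #8, read B #7), then C (read A #9, read B #8), then C (read A #12, read B #10), then T (read A #13, read B #11), then A (read A #14, read B #12) gives a common subsequence of length 10. dp[15][12] = 10 confirms this is the maximum.

10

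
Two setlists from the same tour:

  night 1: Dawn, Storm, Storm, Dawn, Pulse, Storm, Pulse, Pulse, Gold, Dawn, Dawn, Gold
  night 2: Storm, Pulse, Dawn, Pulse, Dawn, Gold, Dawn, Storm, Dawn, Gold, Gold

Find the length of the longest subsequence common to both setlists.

7

Taking Storm [2,1]; then Dawn [4,3]; then Pulse [5,4]; then Gold [9,6]; then Dawn [10,7]; then Dawn [11,9]; then Gold [12,11] gives a common subsequence of length 7. The LCS DP gives dp[12][11] = 7, so this is optimal.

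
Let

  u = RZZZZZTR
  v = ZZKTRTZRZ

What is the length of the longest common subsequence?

Let dp[i][j] be the LCS length of the first i characters of u and the first j characters of v. dp[i][j] = dp[i-1][j-1]+1 when the i-th and j-th characters match, else max(dp[i-1][j], dp[i][j-1]).
    ·  Z  Z  K  T  R  T  Z  R  Z
 ·  0  0  0  0  0  0  0  0  0  0
 R  0  0  0  0  0  1  1  1  1  1
 Z  0  1  1  1  1  1  1  2  2  2
 Z  0  1  2  2  2  2  2  2  2  3
 Z  0  1  2  2  2  2  2  3  3  3
 Z  0  1  2  2  2  2  2  3  3  4
 Z  0  1  2  2  2  2  2  3  3  4
 T  0  1  2  2  3  3  3  3  3  4
 R  0  1  2  2  3  4  4  4  4  4
dp[8][9] = 4. One LCS (by backtracking along matches): ZZZZ.

4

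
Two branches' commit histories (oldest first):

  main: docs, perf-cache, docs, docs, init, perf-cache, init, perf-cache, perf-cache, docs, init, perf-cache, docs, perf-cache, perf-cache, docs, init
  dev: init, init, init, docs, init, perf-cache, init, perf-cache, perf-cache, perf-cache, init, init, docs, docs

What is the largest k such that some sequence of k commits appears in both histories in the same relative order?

9

One common subsequence of length 9: docs at main[1]=dev[4], perf-cache at main[2]=dev[6], init at main[5]=dev[7], perf-cache at main[6]=dev[8], perf-cache at main[8]=dev[9], perf-cache at main[9]=dev[10], init at main[11]=dev[12], docs at main[13]=dev[13], docs at main[16]=dev[14]. Since dp[17][14] = 9, nothing longer is possible.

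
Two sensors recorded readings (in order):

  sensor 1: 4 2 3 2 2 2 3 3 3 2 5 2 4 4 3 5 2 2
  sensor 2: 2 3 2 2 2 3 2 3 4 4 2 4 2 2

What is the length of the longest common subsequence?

Pick 2 at sensor 1[2]=sensor 2[1], then 3 at sensor 1[3]=sensor 2[2], then 2 at sensor 1[4]=sensor 2[3], then 2 at sensor 1[5]=sensor 2[4], then 2 at sensor 1[6]=sensor 2[5], then 3 at sensor 1[7]=sensor 2[6], then 3 at sensor 1[8]=sensor 2[8], then 2 at sensor 1[12]=sensor 2[11], then 4 at sensor 1[14]=sensor 2[12], then 2 at sensor 1[17]=sensor 2[13], then 2 at sensor 1[18]=sensor 2[14]; all 11 values appear in both, in order. dp[18][14] = 11 confirms this is the maximum.

11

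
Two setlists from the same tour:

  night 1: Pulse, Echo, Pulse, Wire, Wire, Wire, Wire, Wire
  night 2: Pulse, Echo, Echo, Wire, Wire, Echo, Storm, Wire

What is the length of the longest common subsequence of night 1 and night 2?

Taking Pulse (night 1 #1, night 2 #1), then Echo (night 1 #2, night 2 #3), then Wire (night 1 #4, night 2 #4), then Wire (night 1 #5, night 2 #5), then Wire (night 1 #8, night 2 #8) gives a common subsequence of length 5. Since dp[8][8] = 5, nothing longer is possible.

5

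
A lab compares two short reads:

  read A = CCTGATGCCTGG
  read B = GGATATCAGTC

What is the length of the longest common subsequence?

5

Let dp[i][j] be the LCS length of the first i bases of read A and the first j bases of read B. dp[i][j] = dp[i-1][j-1]+1 when the i-th and j-th bases match, else max(dp[i-1][j], dp[i][j-1]).
    ·  G  G  A  T  A  T  C  A  G  T  C
 ·  0  0  0  0  0  0  0  0  0  0  0  0
 C  0  0  0  0  0  0  0  1  1  1  1  1
 C  0  0  0  0  0  0  0  1  1  1  1  2
 T  0  0  0  0  1  1  1  1  1  1  2  2
 G  0  1  1  1  1  1  1  1  1  2  2  2
 A  0  1  1  2  2  2  2  2  2  2  2  2
 T  0  1  1  2  3  3  3  3  3  3  3  3
 G  0  1  2  2  3  3  3  3  3  4  4  4
 C  0  1  2  2  3  3  3  4  4  4  4  5
 C  0  1  2  2  3  3  3  4  4  4  4  5
 T  0  1  2  2  3  3  4  4  4  4  5  5
 G  0  1  2  2  3  3  4  4  4  5  5  5
 G  0  1  2  2  3  3  4  4  4  5  5  5
dp[12][11] = 5. One LCS (by backtracking along matches): TATGC.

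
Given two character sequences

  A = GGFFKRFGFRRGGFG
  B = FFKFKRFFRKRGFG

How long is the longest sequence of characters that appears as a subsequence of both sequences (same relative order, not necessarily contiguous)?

11

Pick F at A[3]=B[2] → F at A[4]=B[4] → K at A[5]=B[5] → R at A[6]=B[6] → F at A[7]=B[7] → F at A[9]=B[8] → R at A[10]=B[9] → R at A[11]=B[11] → G at A[13]=B[12] → F at A[14]=B[13] → G at A[15]=B[14]; all 11 characters appear in both, in order, and the DP table's final entry dp[15][14] is also 11, so no common subsequence is longer.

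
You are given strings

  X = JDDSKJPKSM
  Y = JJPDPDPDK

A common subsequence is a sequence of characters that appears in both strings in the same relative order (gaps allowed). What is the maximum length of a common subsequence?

One common subsequence of length 5: J [1,2], D [2,4], D [3,6], P [7,7], K [8,9]. Since dp[10][9] = 5, nothing longer is possible.

5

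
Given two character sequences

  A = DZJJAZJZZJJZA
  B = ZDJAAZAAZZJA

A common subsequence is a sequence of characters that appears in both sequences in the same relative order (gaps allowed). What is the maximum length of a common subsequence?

Match D (A #1, B #2), then J (A #3, B #3), then A (A #5, B #5), then Z (A #6, B #6), then Z (A #8, B #9), then Z (A #9, B #10), then J (A #11, B #11), then A (A #13, B #12) — 8 characters in the same relative order in both. Since dp[13][12] = 8, nothing longer is possible.

8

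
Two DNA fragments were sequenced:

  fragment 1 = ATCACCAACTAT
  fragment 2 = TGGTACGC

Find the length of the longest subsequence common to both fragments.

4

Let dp[i][j] be the LCS length of the first i bases of fragment 1 and the first j bases of fragment 2. dp[i][j] = dp[i-1][j-1]+1 when the i-th and j-th bases match, else max(dp[i-1][j], dp[i][j-1]).
    ·  T  G  G  T  A  C  G  C
 ·  0  0  0  0  0  0  0  0  0
 A  0  0  0  0  0  1  1  1  1
 T  0  1  1  1  1  1  1  1  1
 C  0  1  1  1  1  1  2  2  2
 A  0  1  1  1  1  2  2  2  2
 C  0  1  1  1  1  2  3  3  3
 C  0  1  1  1  1  2  3  3  4
 A  0  1  1  1  1  2  3  3  4
 A  0  1  1  1  1  2  3  3  4
 C  0  1  1  1  1  2  3  3  4
 T  0  1  1  1  2  2  3  3  4
 A  0  1  1  1  2  3  3  3  4
 T  0  1  1  1  2  3  3  3  4
dp[12][8] = 4. One LCS (by backtracking along matches): TACC.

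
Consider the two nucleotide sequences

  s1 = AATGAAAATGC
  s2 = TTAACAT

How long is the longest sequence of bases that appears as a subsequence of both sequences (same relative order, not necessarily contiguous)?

One common subsequence of length 5: T [3,2], then A [5,3], then A [6,4], then A [8,6], then T [9,7]. The LCS DP gives dp[11][7] = 5, so this is optimal.

5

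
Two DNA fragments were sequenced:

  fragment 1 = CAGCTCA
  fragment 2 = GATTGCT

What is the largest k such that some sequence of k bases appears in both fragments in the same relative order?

4

Let dp[i][j] be the LCS length of the first i bases of fragment 1 and the first j bases of fragment 2. dp[i][j] = dp[i-1][j-1]+1 when the i-th and j-th bases match, else max(dp[i-1][j], dp[i][j-1]).
    ·  G  A  T  T  G  C  T
 ·  0  0  0  0  0  0  0  0
 C  0  0  0  0  0  0  1  1
 A  0  0  1  1  1  1  1  1
 G  0  1  1  1  1  2  2  2
 C  0  1  1  1  1  2  3  3
 T  0  1  1  2  2  2  3  4
 C  0  1  1  2  2  2  3  4
 A  0  1  2  2  2  2  3  4
dp[7][7] = 4. One LCS (by backtracking along matches): AGCT.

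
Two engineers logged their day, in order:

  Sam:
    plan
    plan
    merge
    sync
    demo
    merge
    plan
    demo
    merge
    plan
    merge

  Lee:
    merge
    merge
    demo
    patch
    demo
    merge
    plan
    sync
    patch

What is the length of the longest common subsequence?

Pick merge (Sam #3, Lee #2) → demo (Sam #5, Lee #3) → demo (Sam #8, Lee #5) → merge (Sam #9, Lee #6) → plan (Sam #10, Lee #7); all 5 tasks appear in both, in order, and the DP table's final entry dp[11][9] is also 5, so no common subsequence is longer.

5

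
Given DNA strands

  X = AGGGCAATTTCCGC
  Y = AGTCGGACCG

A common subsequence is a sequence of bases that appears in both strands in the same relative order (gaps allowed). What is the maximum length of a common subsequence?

8

One common subsequence of length 8: A (X #1, Y #1), then G (X #2, Y #2), then G (X #3, Y #5), then G (X #4, Y #6), then A (X #7, Y #7), then C (X #11, Y #8), then C (X #12, Y #9), then G (X #13, Y #10), and the DP table's final entry dp[14][10] is also 8, so no common subsequence is longer.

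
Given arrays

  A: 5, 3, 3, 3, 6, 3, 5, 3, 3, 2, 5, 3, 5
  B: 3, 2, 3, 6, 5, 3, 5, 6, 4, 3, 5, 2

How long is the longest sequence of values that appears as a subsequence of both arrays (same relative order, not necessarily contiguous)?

8

Taking 3 at A[2]=B[1], 3 at A[4]=B[3], 6 at A[5]=B[4], 5 at A[7]=B[5], 3 at A[9]=B[6], 5 at A[11]=B[7], 3 at A[12]=B[10], 5 at A[13]=B[11] gives a common subsequence of length 8. Since dp[13][12] = 8, nothing longer is possible.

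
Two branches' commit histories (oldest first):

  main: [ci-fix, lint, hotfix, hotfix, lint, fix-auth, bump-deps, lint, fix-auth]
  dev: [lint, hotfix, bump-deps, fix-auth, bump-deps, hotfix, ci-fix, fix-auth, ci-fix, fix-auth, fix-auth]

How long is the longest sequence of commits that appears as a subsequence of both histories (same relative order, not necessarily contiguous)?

Pick lint (main #2, dev #1), hotfix (main #3, dev #2), hotfix (main #4, dev #6), fix-auth (main #6, dev #10), fix-auth (main #9, dev #11); all 5 commits appear in both, in order. Since dp[9][11] = 5, nothing longer is possible.

5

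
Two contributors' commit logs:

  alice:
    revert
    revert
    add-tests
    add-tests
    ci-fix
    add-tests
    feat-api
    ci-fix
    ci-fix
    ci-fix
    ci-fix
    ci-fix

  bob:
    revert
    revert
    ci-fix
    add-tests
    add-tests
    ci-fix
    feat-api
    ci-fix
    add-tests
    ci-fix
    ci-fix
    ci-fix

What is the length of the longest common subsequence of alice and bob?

10

One common subsequence of length 10: revert (alice #1, bob #1), then revert (alice #2, bob #2), then add-tests (alice #3, bob #4), then add-tests (alice #4, bob #5), then ci-fix (alice #5, bob #6), then feat-api (alice #7, bob #7), then ci-fix (alice #8, bob #8), then ci-fix (alice #10, bob #10), then ci-fix (alice #11, bob #11), then ci-fix (alice #12, bob #12). dp[12][12] = 10 confirms this is the maximum.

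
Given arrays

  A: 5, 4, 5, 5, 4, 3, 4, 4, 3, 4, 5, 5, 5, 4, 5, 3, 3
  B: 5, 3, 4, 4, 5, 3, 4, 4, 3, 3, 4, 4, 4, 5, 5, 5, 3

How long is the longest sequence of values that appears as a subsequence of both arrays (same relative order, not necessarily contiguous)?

12

Taking 5 [1,1]; then 4 [2,4]; then 5 [3,5]; then 4 [5,8]; then 3 [6,10]; then 4 [7,11]; then 4 [8,12]; then 4 [10,13]; then 5 [12,14]; then 5 [13,15]; then 5 [15,16]; then 3 [17,17] gives a common subsequence of length 12. The LCS DP gives dp[17][17] = 12, so this is optimal.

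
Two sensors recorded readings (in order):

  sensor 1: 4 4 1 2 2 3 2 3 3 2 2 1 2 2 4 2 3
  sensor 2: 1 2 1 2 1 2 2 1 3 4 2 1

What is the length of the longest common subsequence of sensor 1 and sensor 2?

One common subsequence of length 8: 1 [3,1], then 2 [4,2], then 2 [5,4], then 2 [10,6], then 2 [11,7], then 1 [12,8], then 4 [15,10], then 2 [16,11]. The LCS DP gives dp[17][12] = 8, so this is optimal.

8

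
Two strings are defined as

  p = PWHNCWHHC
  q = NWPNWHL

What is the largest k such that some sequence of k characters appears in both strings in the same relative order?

One common subsequence of length 4: P at p[1]=q[3], then N at p[4]=q[4], then W at p[6]=q[5], then H at p[7]=q[6], and the DP table's final entry dp[9][7] is also 4, so no common subsequence is longer.

4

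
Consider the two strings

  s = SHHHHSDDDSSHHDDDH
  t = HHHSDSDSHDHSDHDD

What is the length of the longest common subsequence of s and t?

One common subsequence of length 12: H (s #3, t #1), H (s #4, t #2), H (s #5, t #3), S (s #6, t #4), D (s #7, t #5), D (s #9, t #7), S (s #11, t #8), H (s #12, t #9), H (s #13, t #11), D (s #14, t #13), D (s #15, t #15), D (s #16, t #16), and the DP table's final entry dp[17][16] is also 12, so no common subsequence is longer.

12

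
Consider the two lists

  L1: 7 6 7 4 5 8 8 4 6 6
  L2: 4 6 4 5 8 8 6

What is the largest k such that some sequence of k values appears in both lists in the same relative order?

Match 6 at L1[2]=L2[2], then 4 at L1[4]=L2[3], then 5 at L1[5]=L2[4], then 8 at L1[6]=L2[5], then 8 at L1[7]=L2[6], then 6 at L1[10]=L2[7] — 6 values in the same relative order in both. Since dp[10][7] = 6, nothing longer is possible.

6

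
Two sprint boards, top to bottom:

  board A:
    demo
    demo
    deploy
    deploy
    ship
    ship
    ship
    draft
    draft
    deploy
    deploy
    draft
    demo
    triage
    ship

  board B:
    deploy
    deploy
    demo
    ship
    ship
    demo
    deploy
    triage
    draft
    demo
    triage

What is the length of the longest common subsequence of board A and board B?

8

One common subsequence of length 8: deploy at board A[3]=board B[1] → deploy at board A[4]=board B[2] → ship at board A[5]=board B[4] → ship at board A[6]=board B[5] → deploy at board A[10]=board B[7] → draft at board A[12]=board B[9] → demo at board A[13]=board B[10] → triage at board A[14]=board B[11]. Since dp[15][11] = 8, nothing longer is possible.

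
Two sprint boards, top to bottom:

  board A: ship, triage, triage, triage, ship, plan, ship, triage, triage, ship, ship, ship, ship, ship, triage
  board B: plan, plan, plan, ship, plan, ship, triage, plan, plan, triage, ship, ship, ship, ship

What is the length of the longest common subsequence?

Taking ship at board A[5]=board B[4] → plan at board A[6]=board B[5] → ship at board A[7]=board B[6] → triage at board A[8]=board B[7] → triage at board A[9]=board B[10] → ship at board A[11]=board B[11] → ship at board A[12]=board B[12] → ship at board A[13]=board B[13] → ship at board A[14]=board B[14] gives a common subsequence of length 9, and the DP table's final entry dp[15][14] is also 9, so no common subsequence is longer.

9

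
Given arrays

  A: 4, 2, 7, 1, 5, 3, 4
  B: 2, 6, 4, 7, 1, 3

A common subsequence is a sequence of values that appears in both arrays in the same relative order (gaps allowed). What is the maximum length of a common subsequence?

One common subsequence of length 4: 4 (A #1, B #3); then 7 (A #3, B #4); then 1 (A #4, B #5); then 3 (A #6, B #6). The LCS DP gives dp[7][6] = 4, so this is optimal.

4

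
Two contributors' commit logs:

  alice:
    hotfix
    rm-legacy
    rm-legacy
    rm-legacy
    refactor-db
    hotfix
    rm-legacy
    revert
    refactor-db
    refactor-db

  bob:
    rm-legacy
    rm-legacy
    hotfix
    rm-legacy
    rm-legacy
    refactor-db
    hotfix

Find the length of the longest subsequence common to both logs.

5

Pick hotfix at alice[1]=bob[3], rm-legacy at alice[3]=bob[4], rm-legacy at alice[4]=bob[5], refactor-db at alice[5]=bob[6], hotfix at alice[6]=bob[7]; all 5 commits appear in both, in order, and the DP table's final entry dp[10][7] is also 5, so no common subsequence is longer.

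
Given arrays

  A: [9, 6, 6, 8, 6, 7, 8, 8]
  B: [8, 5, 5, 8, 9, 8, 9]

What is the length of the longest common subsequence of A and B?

3

Taking 8 at A[4]=B[1] → 8 at A[7]=B[4] → 8 at A[8]=B[6] gives a common subsequence of length 3. The LCS DP gives dp[8][7] = 3, so this is optimal.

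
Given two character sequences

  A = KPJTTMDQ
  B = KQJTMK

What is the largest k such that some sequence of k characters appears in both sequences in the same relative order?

4

Pick K (A #1, B #1), J (A #3, B #3), T (A #5, B #4), M (A #6, B #5); all 4 characters appear in both, in order, and the DP table's final entry dp[8][6] is also 4, so no common subsequence is longer.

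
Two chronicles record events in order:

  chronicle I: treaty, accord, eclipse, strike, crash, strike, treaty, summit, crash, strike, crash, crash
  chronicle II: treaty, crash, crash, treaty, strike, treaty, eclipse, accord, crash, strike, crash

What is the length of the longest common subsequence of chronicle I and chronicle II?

One common subsequence of length 7: treaty (chronicle I #1, chronicle II #1) → crash (chronicle I #5, chronicle II #3) → strike (chronicle I #6, chronicle II #5) → treaty (chronicle I #7, chronicle II #6) → crash (chronicle I #9, chronicle II #9) → strike (chronicle I #10, chronicle II #10) → crash (chronicle I #12, chronicle II #11). Since dp[12][11] = 7, nothing longer is possible.

7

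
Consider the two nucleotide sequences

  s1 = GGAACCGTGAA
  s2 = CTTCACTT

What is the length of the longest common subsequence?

3

Match A at s1[4]=s2[5], then C at s1[5]=s2[6], then T at s1[8]=s2[8] — 3 bases in the same relative order in both. Since dp[11][8] = 3, nothing longer is possible.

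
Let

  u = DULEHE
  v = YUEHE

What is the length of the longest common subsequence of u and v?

Let dp[i][j] be the LCS length of the first i characters of u and the first j characters of v. dp[i][j] = dp[i-1][j-1]+1 when the i-th and j-th characters match, else max(dp[i-1][j], dp[i][j-1]).
    ·  Y  U  E  H  E
 ·  0  0  0  0  0  0
 D  0  0  0  0  0  0
 U  0  0  1  1  1  1
 L  0  0  1  1  1  1
 E  0  0  1  2  2  2
 H  0  0  1  2  3  3
 E  0  0  1  2  3  4
dp[6][5] = 4. One LCS (by backtracking along matches): UEHE.

4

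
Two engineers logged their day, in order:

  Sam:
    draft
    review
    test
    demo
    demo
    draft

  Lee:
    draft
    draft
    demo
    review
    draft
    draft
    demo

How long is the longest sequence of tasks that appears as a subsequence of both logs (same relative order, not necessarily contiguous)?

One common subsequence of length 3: draft at Sam[1]=Lee[2], review at Sam[2]=Lee[4], demo at Sam[5]=Lee[7]. dp[6][7] = 3 confirms this is the maximum.

3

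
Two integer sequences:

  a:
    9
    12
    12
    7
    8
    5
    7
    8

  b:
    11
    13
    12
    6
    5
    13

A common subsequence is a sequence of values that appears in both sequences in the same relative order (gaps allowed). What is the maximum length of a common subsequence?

2

Taking 12 (a #2, b #3), 5 (a #6, b #5) gives a common subsequence of length 2. Since dp[8][6] = 2, nothing longer is possible.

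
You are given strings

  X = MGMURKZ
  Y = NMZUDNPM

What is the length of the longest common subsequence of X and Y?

One common subsequence of length 2: M [1,2], then M [3,8]. Since dp[7][8] = 2, nothing longer is possible.

2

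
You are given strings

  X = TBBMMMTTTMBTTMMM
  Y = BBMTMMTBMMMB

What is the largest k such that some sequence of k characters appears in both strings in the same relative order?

Match B (X #2, Y #1) → B (X #3, Y #2) → M (X #4, Y #3) → M (X #5, Y #5) → M (X #6, Y #6) → T (X #9, Y #7) → B (X #11, Y #8) → M (X #14, Y #9) → M (X #15, Y #10) → M (X #16, Y #11) — 10 characters in the same relative order in both. dp[16][12] = 10 confirms this is the maximum.

10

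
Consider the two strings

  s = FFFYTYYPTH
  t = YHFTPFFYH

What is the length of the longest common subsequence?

5

One common subsequence of length 5: F (s #1, t #3) → F (s #2, t #6) → F (s #3, t #7) → Y (s #7, t #8) → H (s #10, t #9), and the DP table's final entry dp[10][9] is also 5, so no common subsequence is longer.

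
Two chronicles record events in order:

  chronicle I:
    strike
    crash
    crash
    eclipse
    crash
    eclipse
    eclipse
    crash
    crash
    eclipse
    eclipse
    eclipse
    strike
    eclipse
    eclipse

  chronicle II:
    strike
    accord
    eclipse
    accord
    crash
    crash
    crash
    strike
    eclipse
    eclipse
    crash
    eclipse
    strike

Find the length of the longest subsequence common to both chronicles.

One common subsequence of length 9: strike [1,1], then crash [2,5], then crash [3,6], then crash [5,7], then eclipse [6,9], then eclipse [7,10], then crash [9,11], then eclipse [12,12], then strike [13,13]. dp[15][13] = 9 confirms this is the maximum.

9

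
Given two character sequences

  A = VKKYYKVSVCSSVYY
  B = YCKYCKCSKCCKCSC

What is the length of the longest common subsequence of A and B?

Taking K [3,3], Y [4,4], K [6,6], S [8,8], C [10,13], S [11,14] gives a common subsequence of length 6. dp[15][15] = 6 confirms this is the maximum.

6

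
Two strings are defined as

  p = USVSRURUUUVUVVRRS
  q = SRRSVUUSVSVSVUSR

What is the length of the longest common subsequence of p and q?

One common subsequence of length 9: S [4,1] → R [5,2] → R [7,3] → U [8,6] → U [9,7] → V [11,9] → V [13,11] → V [14,13] → R [16,16]. The LCS DP gives dp[17][16] = 9, so this is optimal.

9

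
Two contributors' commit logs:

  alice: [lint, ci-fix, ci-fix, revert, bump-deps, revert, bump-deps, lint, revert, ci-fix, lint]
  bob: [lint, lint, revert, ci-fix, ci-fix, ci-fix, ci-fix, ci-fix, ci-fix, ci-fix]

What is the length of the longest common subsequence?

4

Pick lint at alice[1]=bob[2], ci-fix at alice[2]=bob[8], ci-fix at alice[3]=bob[9], ci-fix at alice[10]=bob[10]; all 4 commits appear in both, in order. The LCS DP gives dp[11][10] = 4, so this is optimal.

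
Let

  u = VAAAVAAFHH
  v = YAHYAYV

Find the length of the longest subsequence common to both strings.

3

Let dp[i][j] be the LCS length of the first i characters of u and the first j characters of v. dp[i][j] = dp[i-1][j-1]+1 when the i-th and j-th characters match, else max(dp[i-1][j], dp[i][j-1]).
    ·  Y  A  H  Y  A  Y  V
 ·  0  0  0  0  0  0  0  0
 V  0  0  0  0  0  0  0  1
 A  0  0  1  1  1  1  1  1
 A  0  0  1  1  1  2  2  2
 A  0  0  1  1  1  2  2  2
 V  0  0  1  1  1  2  2  3
 A  0  0  1  1  1  2  2  3
 A  0  0  1  1  1  2  2  3
 F  0  0  1  1  1  2  2  3
 H  0  0  1  2  2  2  2  3
 H  0  0  1  2  2  2  2  3
dp[10][7] = 3. One LCS (by backtracking along matches): AAV.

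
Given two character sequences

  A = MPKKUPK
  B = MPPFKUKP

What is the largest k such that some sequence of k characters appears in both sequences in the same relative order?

Pick M (A #1, B #1) → P (A #2, B #3) → K (A #3, B #5) → K (A #4, B #7) → P (A #6, B #8); all 5 characters appear in both, in order, and the DP table's final entry dp[7][8] is also 5, so no common subsequence is longer.

5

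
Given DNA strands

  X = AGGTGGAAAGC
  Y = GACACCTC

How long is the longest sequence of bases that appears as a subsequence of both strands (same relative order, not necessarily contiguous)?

4

Let dp[i][j] be the LCS length of the first i bases of X and the first j bases of Y. dp[i][j] = dp[i-1][j-1]+1 when the i-th and j-th bases match, else max(dp[i-1][j], dp[i][j-1]).
    ·  G  A  C  A  C  C  T  C
 ·  0  0  0  0  0  0  0  0  0
 A  0  0  1  1  1  1  1  1  1
 G  0  1  1  1  1  1  1  1  1
 G  0  1  1  1  1  1  1  1  1
 T  0  1  1  1  1  1  1  2  2
 G  0  1  1  1  1  1  1  2  2
 G  0  1  1  1  1  1  1  2  2
 A  0  1  2  2  2  2  2  2  2
 A  0  1  2  2  3  3  3  3  3
 A  0  1  2  2  3  3  3  3  3
 G  0  1  2  2  3  3  3  3  3
 C  0  1  2  3  3  4  4  4  4
dp[11][8] = 4. One LCS (by backtracking along matches): GAAC.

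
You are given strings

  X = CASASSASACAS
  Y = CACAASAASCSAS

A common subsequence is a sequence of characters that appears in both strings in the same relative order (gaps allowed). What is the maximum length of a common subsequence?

Taking C [1,3], A [2,5], S [3,6], A [4,7], A [7,8], S [8,9], C [10,10], A [11,12], S [12,13] gives a common subsequence of length 9. dp[12][13] = 9 confirms this is the maximum.

9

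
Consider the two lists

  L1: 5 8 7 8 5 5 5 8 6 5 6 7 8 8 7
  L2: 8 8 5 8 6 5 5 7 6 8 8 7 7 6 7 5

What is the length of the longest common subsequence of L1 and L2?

10

One common subsequence of length 10: 8 [2,1] → 8 [4,2] → 5 [7,3] → 8 [8,4] → 6 [9,5] → 5 [10,7] → 6 [11,9] → 8 [13,10] → 8 [14,11] → 7 [15,15]. dp[15][16] = 10 confirms this is the maximum.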